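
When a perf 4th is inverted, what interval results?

perfect 5th

Inverted interval numbers add to nine, so a fourth pairs with a fifth (4 + 5 = 9).
The quality also flips — perfect stays perfect — giving a perfect fifth.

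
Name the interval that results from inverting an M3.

minor sixth

The rule of nine gives the new number: 9 − 3 = 6, so a third becomes a sixth.
The quality also flips — major becomes minor — giving a minor sixth.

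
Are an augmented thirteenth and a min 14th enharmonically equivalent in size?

Yes

Both span 22 semitones: an augmented thirteenth and a minor fourteenth are the same chromatic distance.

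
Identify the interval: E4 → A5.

E to A spans four letter names (E-F-G-A), plus an octave: an eleventh.
Counting semitones, E4→A5 is 17, which is the perfect eleventh.
(Equivalently, a compound perfect fourth: a perfect fourth plus an octave.)

perfect eleventh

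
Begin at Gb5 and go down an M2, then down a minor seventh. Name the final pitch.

Gb4

A major second down from Gb5 is Fb5.
Down a minor seventh from Fb5: Gb4 (10 semitones down).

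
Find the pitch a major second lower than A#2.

Counting two letter names down from A lands on G.
A major second spans 2 semitones, so from A#2 the target pitch is G#2.

G#2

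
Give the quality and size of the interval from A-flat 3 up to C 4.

A to C spans three letter names (A-B-C), so the interval is some kind of third.
Ab3 to C4 is 4 semitones, matching the major third exactly, so the quality is major.

major third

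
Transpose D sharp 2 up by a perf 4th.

G sharp 2

Counting four letter names up from D lands on G.
A perfect fourth is 5 semitones; 5 semitones up from D#2 gives G#2.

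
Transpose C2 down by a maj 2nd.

Two letter names down from C: B.
Moving 2 semitones down from C2 (the size of a major second) reaches Bb1.

Bb1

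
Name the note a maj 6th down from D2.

F1

The sixth takes the letter from D down to F.
A major sixth is 9 semitones; 9 semitones down from D2 gives F1.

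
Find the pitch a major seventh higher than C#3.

Seven letter names up from C: B.
A major seventh is 11 semitones; 11 semitones up from C#3 gives B#3.

B#3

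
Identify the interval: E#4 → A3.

augmented 5th

Descending from E#4 to A3 is the same interval as ascending A3 to E#4.
A to E spans five letter names (A-B-C-D-E): a fifth.
A perfect fifth would be 7 semitones; A3 to E#4 is 8, one semitone wider, so the interval is augmented.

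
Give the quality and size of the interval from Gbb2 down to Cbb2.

perfect fifth

Descending from Gbb2 to Cbb2 is the same interval as ascending Cbb2 to Gbb2.
C to G spans five letter names (C-D-E-F-G): a fifth.
Cbb2 to Gbb2 is 7 semitones, matching the perfect fifth exactly, so the quality is perfect.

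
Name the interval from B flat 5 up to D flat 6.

B to D spans three letter names (B-C-D), so the interval is some kind of third.
A major third would be 4 semitones, but Bb5 to Db6 is 3 — one semitone narrower, making it a minor third.

minor third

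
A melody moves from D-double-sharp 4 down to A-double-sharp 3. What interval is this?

Descending from D##4 to A##3 is the same interval as ascending A##3 to D##4.
A to D spans four letter names (A-B-C-D), so the interval is some kind of fourth.
A##3 to D##4 is 5 semitones, matching the perfect fourth exactly, so the quality is perfect.

perfect fourth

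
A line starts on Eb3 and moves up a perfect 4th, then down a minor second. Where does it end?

Eb3 up a perfect fourth → Ab3 (5 semitones).
Ab3 down a minor second → G3 (1 semitone).

G3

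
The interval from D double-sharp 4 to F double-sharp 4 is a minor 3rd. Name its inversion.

M6

Inverted interval numbers add to nine, so a third pairs with a sixth (3 + 6 = 9).
And minor becomes major under inversion, so we get a major sixth.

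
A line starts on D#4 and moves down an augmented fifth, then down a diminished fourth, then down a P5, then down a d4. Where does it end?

An augmented fifth down from D#4 is G3.
A diminished fourth down from G3 is D#3.
Down a perfect fifth from D#3: G#2 (7 semitones down).
G#2 down a diminished fourth → D##2 (4 semitones).

D##2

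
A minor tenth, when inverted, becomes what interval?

major 6th

First reduce the compound minor tenth to its simple form, a minor third.
Interval numbers invert to sum to nine: 3 + 6 = 9, so a third inverts to a sixth.
Quality inverts too: minor becomes major. That makes the inversion a major sixth.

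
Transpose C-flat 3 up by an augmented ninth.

D 4

The ninth's letter: C up two letter names plus an octave → D.
An augmented ninth is 15 semitones; 15 semitones up from Cb3 gives D4.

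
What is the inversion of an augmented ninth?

diminished 7th

First reduce the compound augmented ninth to its simple form, an augmented second.
Interval numbers invert to sum to nine: 2 + 7 = 9, so a second inverts to a seventh.
The quality also flips — augmented becomes diminished — giving a diminished seventh.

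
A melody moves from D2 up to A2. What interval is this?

P5

D to A spans five letter names (D-E-F-G-A): a fifth.
Counting semitones, D2→A2 is 7, which is the perfect fifth.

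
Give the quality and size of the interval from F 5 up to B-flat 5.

F to B spans four letter names (F-G-A-B), so the interval is some kind of fourth.
Counting semitones, F5→Bb5 is 5, which is the perfect fourth.

perfect fourth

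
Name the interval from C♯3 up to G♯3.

C to G spans five letter names (C-D-E-F-G), so the interval is some kind of fifth.
C#3 to G#3 is 7 semitones, matching the perfect fifth exactly, so the quality is perfect.

P5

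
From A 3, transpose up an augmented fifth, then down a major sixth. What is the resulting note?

G sharp 3

An augmented fifth up from A3 is E#4.
A major sixth down from E#4 is G#3.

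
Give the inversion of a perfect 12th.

First reduce the compound perfect twelfth to its simple form, a perfect fifth.
Inverted interval numbers add to nine, so a fifth pairs with a fourth (5 + 4 = 9).
The quality also flips — perfect stays perfect — giving a perfect fourth.

perfect fourth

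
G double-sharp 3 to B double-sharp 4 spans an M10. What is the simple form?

major 3rd

Take out an octave (7 from the number): 10 − 7 = 3.
So a major tenth is an octave plus a major third. The quality is unchanged.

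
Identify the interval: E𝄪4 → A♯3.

Descending from E##4 to A#3 is the same interval as ascending A#3 to E##4.
A to E spans five letter names (A-B-C-D-E), so the interval is some kind of fifth.
A perfect fifth would be 7 semitones; A#3 to E##4 is 8, one semitone wider, so the interval is augmented.

augmented fifth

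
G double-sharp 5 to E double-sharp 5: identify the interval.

Descending from G##5 to E##5 is the same interval as ascending E##5 to G##5.
E to G spans three letter names (E-F-G), so the interval is some kind of third.
E##5 to G##5 is 3 semitones, a half step short of the major third (4), so this is minor.

minor third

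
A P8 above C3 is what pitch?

C4

The letter stays C (same as the start), shifted an octave up.
A perfect octave is 12 semitones; 12 semitones up from C3 gives C4.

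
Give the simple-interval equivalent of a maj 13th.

Subtracting seven from the interval number removes an octave: 13 − 7 = 6.
So a major thirteenth is an octave plus a major sixth. The quality is unchanged.

major sixth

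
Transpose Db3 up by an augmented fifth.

The fifth takes the letter from D up to A.
Moving 8 semitones up from Db3 (the size of an augmented fifth) reaches A3.

A3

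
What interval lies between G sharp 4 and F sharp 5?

minor seventh

G to F spans seven letter names (G-A-B-C-D-E-F) — that makes it a seventh of some quality.
A major seventh would be 11 semitones, but G#4 to F#5 is 10 — one semitone narrower, making it a minor seventh.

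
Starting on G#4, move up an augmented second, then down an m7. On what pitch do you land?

B##3

G#4 up an augmented second → A##4 (3 semitones).
A minor seventh down from A##4 is B##3.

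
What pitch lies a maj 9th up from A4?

The ninth's letter: A up two letter names plus an octave → B.
A major ninth is 14 semitones; 14 semitones up from A4 gives B5.

B5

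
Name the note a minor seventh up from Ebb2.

Dbb3

Counting seven letter names up from E lands on D.
A minor seventh is 10 semitones; 10 semitones up from Ebb2 gives Dbb3.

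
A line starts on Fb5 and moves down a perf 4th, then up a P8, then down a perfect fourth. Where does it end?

Fb5 down a perfect fourth → Cb5 (5 semitones).
Up a perfect octave from Cb5: Cb6 (12 semitones up).
Cb6 down a perfect fourth → Gb5 (5 semitones).

Gb5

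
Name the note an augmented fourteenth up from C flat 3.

The fourteenth's letter: C up seven letter names plus an octave → B.
An augmented fourteenth spans 24 semitones, so from Cb3 the target pitch is B4.

B 4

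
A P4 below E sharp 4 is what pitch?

The fourth takes the letter from E down to B.
Moving 5 semitones down from E#4 (the size of a perfect fourth) reaches B#3.

B sharp 3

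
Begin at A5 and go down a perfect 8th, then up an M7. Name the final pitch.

A perfect octave down from A5 is A4.
A major seventh up from A4 is G#5.

G#5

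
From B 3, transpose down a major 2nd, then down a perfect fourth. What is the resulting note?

B3 down a major second → A3 (2 semitones).
Down a perfect fourth from A3: E3 (5 semitones down).

E 3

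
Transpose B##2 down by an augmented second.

The second takes the letter from B down to A.
Moving 3 semitones down from B##2 (the size of an augmented second) reaches A#2.

A#2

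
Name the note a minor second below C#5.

Counting two letter names down from C lands on B.
Moving 1 semitone down from C#5 (the size of a minor second) reaches B#4.

B#4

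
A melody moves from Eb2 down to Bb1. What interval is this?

Descending from Eb2 to Bb1 is the same interval as ascending Bb1 to Eb2.
B to E spans four letter names (B-C-D-E), so the interval is some kind of fourth.
The perfect fourth spans 5 semitones, and Bb1 to Eb2 is exactly 5 semitones — so this is a perfect fourth.

P4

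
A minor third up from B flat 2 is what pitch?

D flat 3

Three letter names up from B: D.
Moving 3 semitones up from Bb2 (the size of a minor third) reaches Db3.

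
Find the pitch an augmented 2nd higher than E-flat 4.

F-sharp 4

Counting two letter names up from E lands on F.
An augmented second spans 3 semitones, so from Eb4 the target pitch is F#4.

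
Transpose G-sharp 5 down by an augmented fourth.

Four letter names down from G: D.
An augmented fourth spans 6 semitones, so from G#5 the target pitch is D5.

D 5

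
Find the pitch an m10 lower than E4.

Three letters down from E (plus an octave) reaches C.
A minor tenth is 15 semitones; 15 semitones down from E4 gives C#3.

C#3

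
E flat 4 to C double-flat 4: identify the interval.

augmented third

Descending from Eb4 to Cbb4 is the same interval as ascending Cbb4 to Eb4.
C to E spans three letter names (C-D-E), so the interval is some kind of third.
Cbb4 to Eb4 spans 5 semitones — one semitone wider than the major third (4) — giving an augmented third.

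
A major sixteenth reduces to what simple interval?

M2

Each octave removed subtracts seven from the number: 16 − 14 = 2.
That makes a major sixteenth a compound major second — 2 octaves plus a major second.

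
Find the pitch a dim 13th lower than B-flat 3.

The thirteenth's letter: B down six letter names plus an octave → D.
Moving 19 semitones down from Bb3 (the size of a diminished thirteenth) reaches D#2.

D-sharp 2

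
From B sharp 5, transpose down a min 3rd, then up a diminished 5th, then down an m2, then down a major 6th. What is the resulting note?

E sharp 5

A minor third down from B#5 is G##5.
G##5 up a diminished fifth → D#6 (6 semitones).
A minor second down from D#6 is C##6.
C##6 down a major sixth → E#5 (9 semitones).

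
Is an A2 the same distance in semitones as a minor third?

Yes

Both span 3 semitones: an augmented second and a minor third are the same chromatic distance.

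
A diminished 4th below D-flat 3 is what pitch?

The fourth takes the letter from D down to A.
A diminished fourth spans 4 semitones, so from Db3 the target pitch is A2.

A 2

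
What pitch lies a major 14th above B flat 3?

A 5

The fourteenth's letter: B up seven letter names plus an octave → A.
A major fourteenth spans 23 semitones, so from Bb3 the target pitch is A5.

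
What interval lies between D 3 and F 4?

minor tenth

D to F spans three letter names (D-E-F), plus an octave — that makes it a tenth of some quality.
At 15 semitones, D3→F4 falls one short of a major tenth: minor.
(Equivalently, a compound minor third: a minor third plus an octave.)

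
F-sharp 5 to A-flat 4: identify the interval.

augmented 6th

Descending from F#5 to Ab4 is the same interval as ascending Ab4 to F#5.
A to F spans six letter names (A-B-C-D-E-F): a sixth.
The major sixth is 9 semitones; here we have 10, one semitone wider: augmented.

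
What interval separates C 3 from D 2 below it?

m7

Descending from C3 to D2 is the same interval as ascending D2 to C3.
D to C spans seven letter names (D-E-F-G-A-B-C), so the interval is some kind of seventh.
A major seventh would be 11 semitones, but D2 to C3 is 10 — one semitone narrower, making it a minor seventh.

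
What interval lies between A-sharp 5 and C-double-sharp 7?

A to C spans three letter names (A-B-C), plus an octave, so the interval is some kind of tenth.
The major tenth spans 16 semitones, and A#5 to C##7 is exactly 16 semitones — so this is a major tenth.
(Equivalently, a compound major third: a major third plus an octave.)

M10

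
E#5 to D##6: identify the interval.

major seventh

E to D spans seven letter names (E-F-G-A-B-C-D): a seventh.
Counting semitones, E#5→D##6 is 11, which is the major seventh.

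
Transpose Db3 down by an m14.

Eb1

Seven letters down from D (plus an octave) reaches E.
A minor fourteenth is 22 semitones; 22 semitones down from Db3 gives Eb1.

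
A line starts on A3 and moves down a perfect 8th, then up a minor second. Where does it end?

Bb2

A3 down a perfect octave → A2 (12 semitones).
A minor second up from A2 is Bb2.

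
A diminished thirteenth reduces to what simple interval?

Subtracting seven from the interval number removes an octave: 13 − 7 = 6.
Quality carries through unchanged, so the simple form is a diminished sixth.

diminished sixth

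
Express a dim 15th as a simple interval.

Each octave removed subtracts seven from the number: 15 − 7 = 8.
Quality carries through unchanged, so the simple form is a diminished octave.

diminished octave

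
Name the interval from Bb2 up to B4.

augmented fifteenth

B to B is the same letter name, plus 2 octaves — that makes it a fifteenth of some quality.
Bb2 to B4 spans 25 semitones — one semitone wider than the perfect fifteenth (24) — giving an augmented fifteenth.
(Equivalently, a compound augmented octave: an augmented octave plus an octave.)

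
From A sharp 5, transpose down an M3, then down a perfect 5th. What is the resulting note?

Down a major third from A#5: F#5 (4 semitones down).
F#5 down a perfect fifth → B4 (7 semitones).

B 4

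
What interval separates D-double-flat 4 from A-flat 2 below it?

diminished 11th

Descending from Dbb4 to Ab2 is the same interval as ascending Ab2 to Dbb4.
A to D spans four letter names (A-B-C-D), plus an octave: an eleventh.
The perfect eleventh is 17 semitones; here we have 16, one semitone narrower: diminished.
(Equivalently, a compound diminished fourth: a diminished fourth plus an octave.)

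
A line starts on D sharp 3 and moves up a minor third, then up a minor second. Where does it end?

G 3

A minor third up from D#3 is F#3.
A minor second up from F#3 is G3.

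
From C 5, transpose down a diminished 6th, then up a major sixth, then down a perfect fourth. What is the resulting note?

C5 down a diminished sixth → E#4 (7 semitones).
A major sixth up from E#4 is C##5.
Down a perfect fourth from C##5: G##4 (5 semitones down).

G double-sharp 4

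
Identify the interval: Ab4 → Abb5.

diminished octave

A to A is the same letter name, plus an octave, so the interval is some kind of octave.
A perfect octave would be 12 semitones; Ab4 to Abb5 is 11, one semitone narrower, so the interval is diminished.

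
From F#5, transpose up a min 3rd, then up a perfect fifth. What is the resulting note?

E6

F#5 up a minor third → A5 (3 semitones).
A perfect fifth up from A5 is E6.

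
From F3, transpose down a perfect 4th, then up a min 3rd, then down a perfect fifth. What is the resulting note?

Ab2

A perfect fourth down from F3 is C3.
Up a minor third from C3: Eb3 (3 semitones up).
Eb3 down a perfect fifth → Ab2 (7 semitones).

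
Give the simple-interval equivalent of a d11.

Subtracting seven from the interval number removes an octave: 11 − 7 = 4.
Quality carries through unchanged, so the simple form is a diminished fourth.

d4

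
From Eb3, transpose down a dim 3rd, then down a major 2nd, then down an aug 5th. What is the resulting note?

Eb2

A diminished third down from Eb3 is C#3.
C#3 down a major second → B2 (2 semitones).
Down an augmented fifth from B2: Eb2 (8 semitones down).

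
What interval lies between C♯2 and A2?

minor sixth

C to A spans six letter names (C-D-E-F-G-A), so the interval is some kind of sixth.
C#2 to A2 is 8 semitones, a half step short of the major sixth (9), so this is minor.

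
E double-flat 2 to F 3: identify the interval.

augmented ninth

E to F spans two letter names (E-F), plus an octave — that makes it a ninth of some quality.
Ebb2 to F3 spans 15 semitones — one semitone wider than the major ninth (14) — giving an augmented ninth.
(Equivalently, a compound augmented second: an augmented second plus an octave.)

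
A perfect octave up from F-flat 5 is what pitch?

F-flat 6

An octave keeps the letter name F, an octave up from F.
Moving 12 semitones up from Fb5 (the size of a perfect octave) reaches Fb6.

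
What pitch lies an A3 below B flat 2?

G double-flat 2

Three letter names down from B: G.
An augmented third spans 5 semitones, so from Bb2 the target pitch is Gbb2.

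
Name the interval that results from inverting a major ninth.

First reduce the compound major ninth to its simple form, a major second.
Inverted interval numbers add to nine, so a second pairs with a seventh (2 + 7 = 9).
And major becomes minor under inversion, so we get a minor seventh.

minor 7th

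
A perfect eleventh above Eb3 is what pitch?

Ab4

Four letters up from E (plus an octave) reaches A.
A perfect eleventh spans 17 semitones, so from Eb3 the target pitch is Ab4.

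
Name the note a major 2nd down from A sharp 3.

The second takes the letter from A down to G.
A major second spans 2 semitones, so from A#3 the target pitch is G#3.

G sharp 3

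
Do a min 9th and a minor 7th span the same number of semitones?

No

A minor ninth spans 13 semitones; a minor seventh spans 10 semitones. They differ by 3.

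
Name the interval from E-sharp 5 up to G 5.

d3

E to G spans three letter names (E-F-G), so the interval is some kind of third.
A major third would be 4 semitones; E#5 to G5 is 2, two semitones narrower, so the interval is diminished.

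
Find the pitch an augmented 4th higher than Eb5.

Counting four letter names up from E lands on A.
Moving 6 semitones up from Eb5 (the size of an augmented fourth) reaches A5.

A5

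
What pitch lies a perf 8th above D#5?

D#6

An octave keeps the letter name D, an octave up from D.
A perfect octave spans 12 semitones, so from D#5 the target pitch is D#6.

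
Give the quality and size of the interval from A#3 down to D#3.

Descending from A#3 to D#3 is the same interval as ascending D#3 to A#3.
D to A spans five letter names (D-E-F-G-A): a fifth.
D#3 to A#3 is 7 semitones, matching the perfect fifth exactly, so the quality is perfect.

perfect fifth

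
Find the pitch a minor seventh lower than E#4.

The seventh takes the letter from E down to F.
Moving 10 semitones down from E#4 (the size of a minor seventh) reaches F##3.

F##3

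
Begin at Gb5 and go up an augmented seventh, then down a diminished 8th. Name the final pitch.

Gb5 up an augmented seventh → F#6 (12 semitones).
F#6 down a diminished octave → F##5 (11 semitones).

F##5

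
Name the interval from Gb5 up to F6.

M7

G to F spans seven letter names (G-A-B-C-D-E-F): a seventh.
The major seventh spans 11 semitones, and Gb5 to F6 is exactly 11 semitones — so this is a major seventh.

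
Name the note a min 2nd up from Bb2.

The second takes the letter from B up to C.
A minor second is 1 semitone; 1 semitone up from Bb2 gives Cb3.

Cb3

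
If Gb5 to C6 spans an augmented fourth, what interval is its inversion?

diminished 5th

Inverted interval numbers add to nine, so a fourth pairs with a fifth (4 + 5 = 9).
And augmented becomes diminished under inversion, so we get a diminished fifth.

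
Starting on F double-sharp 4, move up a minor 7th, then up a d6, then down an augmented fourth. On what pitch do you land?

A minor seventh up from F##4 is E#5.
E#5 up a diminished sixth → C6 (7 semitones).
Down an augmented fourth from C6: Gb5 (6 semitones down).

G flat 5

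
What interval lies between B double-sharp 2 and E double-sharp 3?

B to E spans four letter names (B-C-D-E): a fourth.
Counting semitones, B##2→E##3 is 5, which is the perfect fourth.

perfect fourth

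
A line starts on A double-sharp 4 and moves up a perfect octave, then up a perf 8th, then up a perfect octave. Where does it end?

A##4 up a perfect octave → A##5 (12 semitones).
A##5 up a perfect octave → A##6 (12 semitones).
A perfect octave up from A##6 is A##7.

A double-sharp 7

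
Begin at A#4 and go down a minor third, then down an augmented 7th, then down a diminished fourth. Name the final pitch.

Down a minor third from A#4: F##4 (3 semitones down).
An augmented seventh down from F##4 is G3.
A diminished fourth down from G3 is D#3.

D#3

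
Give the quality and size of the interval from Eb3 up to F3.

E to F spans two letter names (E-F): a second.
Counting semitones, Eb3→F3 is 2, which is the major second.

major 2nd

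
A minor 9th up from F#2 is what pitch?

G3

The ninth's letter: F up two letter names plus an octave → G.
A minor ninth spans 13 semitones, so from F#2 the target pitch is G3.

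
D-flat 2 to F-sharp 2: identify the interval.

D to F spans three letter names (D-E-F): a third.
Db2 to F#2 spans 5 semitones — one semitone wider than the major third (4) — giving an augmented third.

augmented 3rd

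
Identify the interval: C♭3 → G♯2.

Descending from Cb3 to G#2 is the same interval as ascending G#2 to Cb3.
G to C spans four letter names (G-A-B-C) — that makes it a fourth of some quality.
A perfect fourth would be 5 semitones; G#2 to Cb3 is 3, two semitones narrower, so the interval is doubly diminished.

dd4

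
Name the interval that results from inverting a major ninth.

minor seventh

First reduce the compound major ninth to its simple form, a major second.
Interval numbers invert to sum to nine: 2 + 7 = 9, so a second inverts to a seventh.
And major becomes minor under inversion, so we get a minor seventh.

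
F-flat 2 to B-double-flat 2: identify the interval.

F to B spans four letter names (F-G-A-B) — that makes it a fourth of some quality.
The perfect fourth spans 5 semitones, and Fb2 to Bbb2 is exactly 5 semitones — so this is a perfect fourth.

perfect 4th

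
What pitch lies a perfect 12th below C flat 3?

The twelfth's letter: C down five letter names plus an octave → F.
A perfect twelfth spans 19 semitones, so from Cb3 the target pitch is Fb1.

F flat 1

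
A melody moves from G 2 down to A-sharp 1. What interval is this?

Descending from G2 to A#1 is the same interval as ascending A#1 to G2.
A to G spans seven letter names (A-B-C-D-E-F-G), so the interval is some kind of seventh.
A#1 to G2 spans 9 semitones — two semitones narrower than the major seventh (11) — giving a diminished seventh.

diminished seventh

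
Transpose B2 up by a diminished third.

Db3

The third takes the letter from B up to D.
A diminished third is 2 semitones; 2 semitones up from B2 gives Db3.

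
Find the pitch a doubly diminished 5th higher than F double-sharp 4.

The fifth takes the letter from F up to C.
A doubly diminished fifth is 5 semitones; 5 semitones up from F##4 gives C5.

C 5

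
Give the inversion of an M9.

First reduce the compound major ninth to its simple form, a major second.
The rule of nine gives the new number: 9 − 2 = 7, so a second becomes a seventh.
The quality also flips — major becomes minor — giving a minor seventh.

minor 7th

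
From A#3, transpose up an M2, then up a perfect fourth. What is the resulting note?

E#4

Up a major second from A#3: B#3 (2 semitones up).
A perfect fourth up from B#3 is E#4.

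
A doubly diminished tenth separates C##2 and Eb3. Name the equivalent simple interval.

dd3

Each octave removed subtracts seven from the number: 10 − 7 = 3.
That makes a doubly diminished tenth a compound doubly diminished third — an octave plus a doubly diminished third.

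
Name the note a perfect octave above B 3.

B 4

For an octave the letter name doesn't change: still B, an octave up.
Moving 12 semitones up from B3 (the size of a perfect octave) reaches B4.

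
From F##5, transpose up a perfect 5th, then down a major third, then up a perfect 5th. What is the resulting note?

A perfect fifth up from F##5 is C##6.
A major third down from C##6 is A#5.
A perfect fifth up from A#5 is E#6.

E#6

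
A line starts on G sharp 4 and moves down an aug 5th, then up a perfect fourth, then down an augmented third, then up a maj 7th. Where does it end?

C flat 5

An augmented fifth down from G#4 is C4.
A perfect fourth up from C4 is F4.
F4 down an augmented third → Dbb4 (5 semitones).
A major seventh up from Dbb4 is Cb5.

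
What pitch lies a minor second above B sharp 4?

The second takes the letter from B up to C.
A minor second is 1 semitone; 1 semitone up from B#4 gives C#5.

C sharp 5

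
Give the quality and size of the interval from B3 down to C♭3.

Descending from B3 to Cb3 is the same interval as ascending Cb3 to B3.
C to B spans seven letter names (C-D-E-F-G-A-B) — that makes it a seventh of some quality.
Cb3 to B3 spans 12 semitones — one semitone wider than the major seventh (11) — giving an augmented seventh.

augmented seventh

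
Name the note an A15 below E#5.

A fifteenth keeps the letter name E, two octaves down from E.
An augmented fifteenth is 25 semitones; 25 semitones down from E#5 gives E3.

E3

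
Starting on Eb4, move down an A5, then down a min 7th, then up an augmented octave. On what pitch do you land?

Bb3

Eb4 down an augmented fifth → Abb3 (8 semitones).
Abb3 down a minor seventh → Bbb2 (10 semitones).
Up an augmented octave from Bbb2: Bb3 (13 semitones up).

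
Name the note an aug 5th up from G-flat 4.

D 5

The fifth takes the letter from G up to D.
An augmented fifth spans 8 semitones, so from Gb4 the target pitch is D5.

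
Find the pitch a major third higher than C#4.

E#4

Three letter names up from C: E.
A major third spans 4 semitones, so from C#4 the target pitch is E#4.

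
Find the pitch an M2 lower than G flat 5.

The second takes the letter from G down to F.
A major second spans 2 semitones, so from Gb5 the target pitch is Fb5.

F flat 5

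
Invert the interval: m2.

Interval numbers invert to sum to nine: 2 + 7 = 9, so a second inverts to a seventh.
The quality also flips — minor becomes major — giving a major seventh.

M7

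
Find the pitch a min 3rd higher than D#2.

Three letter names up from D: F.
A minor third is 3 semitones; 3 semitones up from D#2 gives F#2.

F#2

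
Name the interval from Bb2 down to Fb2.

Descending from Bb2 to Fb2 is the same interval as ascending Fb2 to Bb2.
F to B spans four letter names (F-G-A-B), so the interval is some kind of fourth.
Fb2 to Bb2 spans 6 semitones — one semitone wider than the perfect fourth (5) — giving an augmented fourth.

augmented 4th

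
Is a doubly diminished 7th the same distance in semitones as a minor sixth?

Yes

A doubly diminished seventh = 8 semitones = a minor sixth; enharmonically equal.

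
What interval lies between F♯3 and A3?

F to A spans three letter names (F-G-A), so the interval is some kind of third.
At 3 semitones, F#3→A3 falls one short of a major third: minor.

minor third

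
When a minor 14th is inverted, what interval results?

major second

First reduce the compound minor fourteenth to its simple form, a minor seventh.
Interval numbers invert to sum to nine: 7 + 2 = 9, so a seventh inverts to a second.
The quality also flips — minor becomes major — giving a major second.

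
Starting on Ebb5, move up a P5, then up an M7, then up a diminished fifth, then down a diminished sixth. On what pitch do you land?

G6

Up a perfect fifth from Ebb5: Bbb5 (7 semitones up).
Bbb5 up a major seventh → Ab6 (11 semitones).
Up a diminished fifth from Ab6: Ebb7 (6 semitones up).
A diminished sixth down from Ebb7 is G6.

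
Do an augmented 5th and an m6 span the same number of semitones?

Both span 8 semitones: an augmented fifth and a minor sixth are the same chromatic distance.

Yes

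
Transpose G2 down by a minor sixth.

Six letter names down from G: B.
Moving 8 semitones down from G2 (the size of a minor sixth) reaches B1.

B1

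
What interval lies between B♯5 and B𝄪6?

augmented octave

B to B is the same letter name, plus an octave — that makes it an octave of some quality.
A perfect octave would be 12 semitones; B#5 to B##6 is 13, one semitone wider, so the interval is augmented.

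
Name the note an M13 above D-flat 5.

Counting six letter names plus an octave up from D lands on B.
Moving 21 semitones up from Db5 (the size of a major thirteenth) reaches Bb6.

B-flat 6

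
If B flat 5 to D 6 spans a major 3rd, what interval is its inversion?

Interval numbers invert to sum to nine: 3 + 6 = 9, so a third inverts to a sixth.
The quality also flips — major becomes minor — giving a minor sixth.

minor 6th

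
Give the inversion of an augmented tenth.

First reduce the compound augmented tenth to its simple form, an augmented third.
Inverted interval numbers add to nine, so a third pairs with a sixth (3 + 6 = 9).
And augmented becomes diminished under inversion, so we get a diminished sixth.

d6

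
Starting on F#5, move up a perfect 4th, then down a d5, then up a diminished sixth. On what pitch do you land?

C6

F#5 up a perfect fourth → B5 (5 semitones).
A diminished fifth down from B5 is E#5.
E#5 up a diminished sixth → C6 (7 semitones).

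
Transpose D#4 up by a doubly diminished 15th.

The letter stays D (same as the start), shifted two octaves up.
A doubly diminished fifteenth spans 22 semitones, so from D#4 the target pitch is Db6.

Db6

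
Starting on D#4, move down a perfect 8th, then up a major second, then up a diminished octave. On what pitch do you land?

E4

Down a perfect octave from D#4: D#3 (12 semitones down).
Up a major second from D#3: E#3 (2 semitones up).
A diminished octave up from E#3 is E4.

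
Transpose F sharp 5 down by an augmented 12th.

Counting five letter names plus an octave down from F lands on B.
An augmented twelfth spans 20 semitones, so from F#5 the target pitch is Bb3.

B flat 3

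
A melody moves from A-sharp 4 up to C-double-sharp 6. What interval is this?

major 10th

A to C spans three letter names (A-B-C), plus an octave, so the interval is some kind of tenth.
The major tenth spans 16 semitones, and A#4 to C##6 is exactly 16 semitones — so this is a major tenth.
(Equivalently, a compound major third: a major third plus an octave.)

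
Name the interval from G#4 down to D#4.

Descending from G#4 to D#4 is the same interval as ascending D#4 to G#4.
D to G spans four letter names (D-E-F-G): a fourth.
The perfect fourth spans 5 semitones, and D#4 to G#4 is exactly 5 semitones — so this is a perfect fourth.

perfect 4th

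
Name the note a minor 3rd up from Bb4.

Db5

The third takes the letter from B up to D.
Moving 3 semitones up from Bb4 (the size of a minor third) reaches Db5.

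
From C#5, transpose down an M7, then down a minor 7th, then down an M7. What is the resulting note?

F2

C#5 down a major seventh → D4 (11 semitones).
A minor seventh down from D4 is E3.
A major seventh down from E3 is F2.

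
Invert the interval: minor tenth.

M6

First reduce the compound minor tenth to its simple form, a minor third.
The rule of nine gives the new number: 9 − 3 = 6, so a third becomes a sixth.
Quality inverts too: minor becomes major. That makes the inversion a major sixth.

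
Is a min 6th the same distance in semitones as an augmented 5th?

Yes

A minor sixth spans 8 semitones, and an augmented fifth also spans 8 semitones — they're enharmonic.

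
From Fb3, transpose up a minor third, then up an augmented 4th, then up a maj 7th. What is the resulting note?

A minor third up from Fb3 is Abb3.
An augmented fourth up from Abb3 is Db4.
A major seventh up from Db4 is C5.

C5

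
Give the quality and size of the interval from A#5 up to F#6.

A to F spans six letter names (A-B-C-D-E-F), so the interval is some kind of sixth.
A major sixth would be 9 semitones, but A#5 to F#6 is 8 — one semitone narrower, making it a minor sixth.

minor sixth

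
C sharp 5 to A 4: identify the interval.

Descending from C#5 to A4 is the same interval as ascending A4 to C#5.
A to C spans three letter names (A-B-C) — that makes it a third of some quality.
The major third spans 4 semitones, and A4 to C#5 is exactly 4 semitones — so this is a major third.

major third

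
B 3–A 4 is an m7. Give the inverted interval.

M2

The rule of nine gives the new number: 9 − 7 = 2, so a seventh becomes a second.
Quality inverts too: minor becomes major. That makes the inversion a major second.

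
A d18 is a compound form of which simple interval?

diminished 4th

Each octave removed subtracts seven from the number: 18 − 14 = 4.
Quality carries through unchanged, so the simple form is a diminished fourth.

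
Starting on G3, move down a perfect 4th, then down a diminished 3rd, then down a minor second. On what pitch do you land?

A##2

A perfect fourth down from G3 is D3.
A diminished third down from D3 is B#2.
A minor second down from B#2 is A##2.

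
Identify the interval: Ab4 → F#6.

augmented thirteenth

A to F spans six letter names (A-B-C-D-E-F), plus an octave — that makes it a thirteenth of some quality.
Ab4 to F#6 spans 22 semitones — one semitone wider than the major thirteenth (21) — giving an augmented thirteenth.
(Equivalently, a compound augmented sixth: an augmented sixth plus an octave.)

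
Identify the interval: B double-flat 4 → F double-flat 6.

B to F spans five letter names (B-C-D-E-F), plus an octave: a twelfth.
A perfect twelfth would be 19 semitones; Bbb4 to Fbb6 is 18, one semitone narrower, so the interval is diminished.
(Equivalently, a compound diminished fifth: a diminished fifth plus an octave.)

diminished 12th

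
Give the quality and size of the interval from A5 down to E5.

perfect fourth

Descending from A5 to E5 is the same interval as ascending E5 to A5.
E to A spans four letter names (E-F-G-A) — that makes it a fourth of some quality.
The perfect fourth spans 5 semitones, and E5 to A5 is exactly 5 semitones — so this is a perfect fourth.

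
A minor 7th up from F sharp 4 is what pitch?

Counting seven letter names up from F lands on E.
A minor seventh is 10 semitones; 10 semitones up from F#4 gives E5.

E 5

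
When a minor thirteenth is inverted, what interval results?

First reduce the compound minor thirteenth to its simple form, a minor sixth.
Interval numbers invert to sum to nine: 6 + 3 = 9, so a sixth inverts to a third.
Quality inverts too: minor becomes major. That makes the inversion a major third.

major third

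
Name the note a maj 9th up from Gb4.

Ab5

Two letters up from G (plus an octave) reaches A.
A major ninth is 14 semitones; 14 semitones up from Gb4 gives Ab5.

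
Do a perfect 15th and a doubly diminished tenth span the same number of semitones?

No

A perfect fifteenth spans 24 semitones; a doubly diminished tenth spans 13 semitones. They differ by 11.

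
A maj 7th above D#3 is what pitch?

C##4

The seventh takes the letter from D up to C.
Moving 11 semitones up from D#3 (the size of a major seventh) reaches C##4.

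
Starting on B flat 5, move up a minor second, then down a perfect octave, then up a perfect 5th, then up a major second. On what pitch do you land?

A flat 5

Bb5 up a minor second → Cb6 (1 semitone).
Down a perfect octave from Cb6: Cb5 (12 semitones down).
Cb5 up a perfect fifth → Gb5 (7 semitones).
Gb5 up a major second → Ab5 (2 semitones).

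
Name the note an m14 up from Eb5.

Db7

Counting seven letter names plus an octave up from E lands on D.
A minor fourteenth is 22 semitones; 22 semitones up from Eb5 gives Db7.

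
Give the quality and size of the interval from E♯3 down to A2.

augmented 5th

Descending from E#3 to A2 is the same interval as ascending A2 to E#3.
A to E spans five letter names (A-B-C-D-E): a fifth.
A perfect fifth would be 7 semitones; A2 to E#3 is 8, one semitone wider, so the interval is augmented.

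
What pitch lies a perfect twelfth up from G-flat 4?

The twelfth's letter: G up five letter names plus an octave → D.
A perfect twelfth spans 19 semitones, so from Gb4 the target pitch is Db6.

D-flat 6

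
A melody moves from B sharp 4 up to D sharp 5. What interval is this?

B to D spans three letter names (B-C-D), so the interval is some kind of third.
B#4 to D#5 is 3 semitones, a half step short of the major third (4), so this is minor.

m3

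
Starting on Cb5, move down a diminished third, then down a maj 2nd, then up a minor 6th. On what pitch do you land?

Eb5

Down a diminished third from Cb5: A4 (2 semitones down).
A4 down a major second → G4 (2 semitones).
Up a minor sixth from G4: Eb5 (8 semitones up).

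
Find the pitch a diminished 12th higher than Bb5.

Counting five letter names plus an octave up from B lands on F.
A diminished twelfth spans 18 semitones, so from Bb5 the target pitch is Fb7.

Fb7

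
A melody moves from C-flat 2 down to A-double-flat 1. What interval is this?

M3

Descending from Cb2 to Abb1 is the same interval as ascending Abb1 to Cb2.
A to C spans three letter names (A-B-C): a third.
Counting semitones, Abb1→Cb2 is 4, which is the major third.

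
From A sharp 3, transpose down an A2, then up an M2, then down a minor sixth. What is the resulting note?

C sharp 3

An augmented second down from A#3 is G3.
A major second up from G3 is A3.
Down a minor sixth from A3: C#3 (8 semitones down).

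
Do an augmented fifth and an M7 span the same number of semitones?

An augmented fifth is 8 semitones but a major seventh is 11 semitones — different sizes.

No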